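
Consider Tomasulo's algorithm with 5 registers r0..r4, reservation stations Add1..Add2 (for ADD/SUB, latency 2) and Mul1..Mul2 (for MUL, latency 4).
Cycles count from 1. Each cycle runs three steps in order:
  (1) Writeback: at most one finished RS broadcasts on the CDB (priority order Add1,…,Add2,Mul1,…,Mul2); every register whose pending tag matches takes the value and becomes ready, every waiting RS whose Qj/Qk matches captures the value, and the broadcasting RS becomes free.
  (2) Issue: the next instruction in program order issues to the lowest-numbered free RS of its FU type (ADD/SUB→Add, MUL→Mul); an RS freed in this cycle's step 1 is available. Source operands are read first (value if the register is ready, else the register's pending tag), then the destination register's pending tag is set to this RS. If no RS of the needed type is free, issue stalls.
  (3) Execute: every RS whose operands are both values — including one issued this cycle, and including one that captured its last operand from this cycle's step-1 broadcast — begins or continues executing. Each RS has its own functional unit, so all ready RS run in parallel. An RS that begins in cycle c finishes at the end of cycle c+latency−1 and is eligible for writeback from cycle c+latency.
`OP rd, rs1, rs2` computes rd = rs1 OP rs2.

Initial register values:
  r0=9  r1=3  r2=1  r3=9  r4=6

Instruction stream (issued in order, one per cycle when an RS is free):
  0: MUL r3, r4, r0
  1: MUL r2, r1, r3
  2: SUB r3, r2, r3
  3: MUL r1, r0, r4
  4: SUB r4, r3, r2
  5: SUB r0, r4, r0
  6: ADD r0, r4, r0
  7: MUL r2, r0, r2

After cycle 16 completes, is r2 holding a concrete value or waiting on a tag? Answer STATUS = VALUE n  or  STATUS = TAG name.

c1: issue MUL r3<-Mul1 | r0:9,r1:3,r2:1,r3:Mul1,r4:6
c2: issue MUL r2<-Mul2 | r0:9,r1:3,r2:Mul2,r3:Mul1,r4:6
c3: issue SUB r3<-Add1 | r0:9,r1:3,r2:Mul2,r3:Add1,r4:6
c4: stall | r0:9,r1:3,r2:Mul2,r3:Add1,r4:6
c5: CDB Mul1=54; issue MUL r1<-Mul1 | r0:9,r1:Mul1,r2:Mul2,r3:Add1,r4:6
c6: issue SUB r4<-Add2 | r0:9,r1:Mul1,r2:Mul2,r3:Add1,r4:Add2
c7: stall | r0:9,r1:Mul1,r2:Mul2,r3:Add1,r4:Add2
c8: stall | r0:9,r1:Mul1,r2:Mul2,r3:Add1,r4:Add2
c9: CDB Mul1=54; stall | r0:9,r1:54,r2:Mul2,r3:Add1,r4:Add2
c10: CDB Mul2=162; stall | r0:9,r1:54,r2:162,r3:Add1,r4:Add2
c11: stall | r0:9,r1:54,r2:162,r3:Add1,r4:Add2
c12: CDB Add1=108; issue SUB r0<-Add1 | r0:Add1,r1:54,r2:162,r3:108,r4:Add2
c13: stall | r0:Add1,r1:54,r2:162,r3:108,r4:Add2
c14: CDB Add2=-54; issue ADD r0<-Add2 | r0:Add2,r1:54,r2:162,r3:108,r4:-54
c15: issue MUL r2<-Mul1 | r0:Add2,r1:54,r2:Mul1,r3:108,r4:-54
c16: CDB Add1=-63 | r0:Add2,r1:54,r2:Mul1,r3:108,r4:-54

STATUS = TAG Mul1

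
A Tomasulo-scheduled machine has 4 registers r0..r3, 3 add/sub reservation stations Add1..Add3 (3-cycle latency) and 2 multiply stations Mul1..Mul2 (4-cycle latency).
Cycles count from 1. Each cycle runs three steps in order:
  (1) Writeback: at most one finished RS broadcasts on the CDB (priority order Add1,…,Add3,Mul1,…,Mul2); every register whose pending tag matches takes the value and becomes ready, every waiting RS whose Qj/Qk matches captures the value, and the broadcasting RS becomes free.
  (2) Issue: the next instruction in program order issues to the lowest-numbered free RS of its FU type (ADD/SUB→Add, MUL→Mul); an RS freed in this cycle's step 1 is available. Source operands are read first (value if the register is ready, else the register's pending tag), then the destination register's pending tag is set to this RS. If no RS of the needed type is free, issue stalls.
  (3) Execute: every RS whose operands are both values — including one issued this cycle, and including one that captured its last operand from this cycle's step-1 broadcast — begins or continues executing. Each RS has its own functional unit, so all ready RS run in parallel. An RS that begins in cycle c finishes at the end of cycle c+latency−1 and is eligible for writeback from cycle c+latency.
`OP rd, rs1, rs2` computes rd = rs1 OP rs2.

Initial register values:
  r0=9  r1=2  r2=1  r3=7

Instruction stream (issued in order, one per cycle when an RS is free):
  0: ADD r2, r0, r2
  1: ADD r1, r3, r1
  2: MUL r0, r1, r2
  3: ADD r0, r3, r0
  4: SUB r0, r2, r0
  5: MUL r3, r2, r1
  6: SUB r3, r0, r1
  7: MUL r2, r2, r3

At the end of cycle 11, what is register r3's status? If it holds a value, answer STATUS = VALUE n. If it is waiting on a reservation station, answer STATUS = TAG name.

STATUS = TAG Add3

cycle 1: issue ADD r2<-Add1 // r0:9,r1:2,r2:Add1,r3:7
cycle 2: issue ADD r1<-Add2 // r0:9,r1:Add2,r2:Add1,r3:7
cycle 3: issue MUL r0<-Mul1 // r0:Mul1,r1:Add2,r2:Add1,r3:7
cycle 4: CDB Add1=10; issue ADD r0<-Add1 // r0:Add1,r1:Add2,r2:10,r3:7
cycle 5: CDB Add2=9; issue SUB r0<-Add2 // r0:Add2,r1:9,r2:10,r3:7
cycle 6: issue MUL r3<-Mul2 // r0:Add2,r1:9,r2:10,r3:Mul2
cycle 7: issue SUB r3<-Add3 // r0:Add2,r1:9,r2:10,r3:Add3
cycle 8: stall // r0:Add2,r1:9,r2:10,r3:Add3
cycle 9: CDB Mul1=90; issue MUL r2<-Mul1 // r0:Add2,r1:9,r2:Mul1,r3:Add3
cycle 10: CDB Mul2=90 // r0:Add2,r1:9,r2:Mul1,r3:Add3
cycle 11: - // r0:Add2,r1:9,r2:Mul1,r3:Add3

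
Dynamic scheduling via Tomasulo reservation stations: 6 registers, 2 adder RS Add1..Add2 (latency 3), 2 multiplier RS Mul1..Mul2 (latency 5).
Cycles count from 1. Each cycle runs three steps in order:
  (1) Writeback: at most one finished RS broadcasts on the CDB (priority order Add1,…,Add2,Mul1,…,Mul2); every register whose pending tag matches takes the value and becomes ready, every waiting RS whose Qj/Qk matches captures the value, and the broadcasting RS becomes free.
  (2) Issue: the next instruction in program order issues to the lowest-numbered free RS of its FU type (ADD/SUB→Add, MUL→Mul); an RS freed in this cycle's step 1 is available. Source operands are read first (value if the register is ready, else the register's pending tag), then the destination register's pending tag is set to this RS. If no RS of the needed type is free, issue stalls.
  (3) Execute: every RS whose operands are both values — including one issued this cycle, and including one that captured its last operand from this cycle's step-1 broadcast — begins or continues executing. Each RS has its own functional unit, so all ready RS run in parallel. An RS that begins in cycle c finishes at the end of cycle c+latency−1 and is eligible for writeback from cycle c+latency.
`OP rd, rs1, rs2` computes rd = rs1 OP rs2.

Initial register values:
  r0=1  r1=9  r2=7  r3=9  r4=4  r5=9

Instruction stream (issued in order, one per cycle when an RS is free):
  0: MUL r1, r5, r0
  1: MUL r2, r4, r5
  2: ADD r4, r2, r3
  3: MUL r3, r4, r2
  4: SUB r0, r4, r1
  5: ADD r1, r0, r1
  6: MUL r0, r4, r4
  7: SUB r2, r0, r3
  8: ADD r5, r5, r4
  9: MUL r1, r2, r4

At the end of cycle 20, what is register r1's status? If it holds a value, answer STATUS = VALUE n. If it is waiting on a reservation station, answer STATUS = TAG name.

  c1: issue MUL r1<-Mul1  regs: r0:1,r1:Mul1,r2:7,r3:9,r4:4,r5:9
  c2: issue MUL r2<-Mul2  regs: r0:1,r1:Mul1,r2:Mul2,r3:9,r4:4,r5:9
  c3: issue ADD r4<-Add1  regs: r0:1,r1:Mul1,r2:Mul2,r3:9,r4:Add1,r5:9
  c4: stall  regs: r0:1,r1:Mul1,r2:Mul2,r3:9,r4:Add1,r5:9
  c5: stall  regs: r0:1,r1:Mul1,r2:Mul2,r3:9,r4:Add1,r5:9
  c6: CDB Mul1=9; issue MUL r3<-Mul1  regs: r0:1,r1:9,r2:Mul2,r3:Mul1,r4:Add1,r5:9
  c7: CDB Mul2=36; issue SUB r0<-Add2  regs: r0:Add2,r1:9,r2:36,r3:Mul1,r4:Add1,r5:9
  c8: stall  regs: r0:Add2,r1:9,r2:36,r3:Mul1,r4:Add1,r5:9
  c9: stall  regs: r0:Add2,r1:9,r2:36,r3:Mul1,r4:Add1,r5:9
  c10: CDB Add1=45; issue ADD r1<-Add1  regs: r0:Add2,r1:Add1,r2:36,r3:Mul1,r4:45,r5:9
  c11: issue MUL r0<-Mul2  regs: r0:Mul2,r1:Add1,r2:36,r3:Mul1,r4:45,r5:9
  c12: stall  regs: r0:Mul2,r1:Add1,r2:36,r3:Mul1,r4:45,r5:9
  c13: CDB Add2=36; issue SUB r2<-Add2  regs: r0:Mul2,r1:Add1,r2:Add2,r3:Mul1,r4:45,r5:9
  c14: stall  regs: r0:Mul2,r1:Add1,r2:Add2,r3:Mul1,r4:45,r5:9
  c15: CDB Mul1=1620; stall  regs: r0:Mul2,r1:Add1,r2:Add2,r3:1620,r4:45,r5:9
  c16: CDB Add1=45; issue ADD r5<-Add1  regs: r0:Mul2,r1:45,r2:Add2,r3:1620,r4:45,r5:Add1
  c17: CDB Mul2=2025; issue MUL r1<-Mul1  regs: r0:2025,r1:Mul1,r2:Add2,r3:1620,r4:45,r5:Add1
  c18: -  regs: r0:2025,r1:Mul1,r2:Add2,r3:1620,r4:45,r5:Add1
  c19: CDB Add1=54  regs: r0:2025,r1:Mul1,r2:Add2,r3:1620,r4:45,r5:54
  c20: CDB Add2=405  regs: r0:2025,r1:Mul1,r2:405,r3:1620,r4:45,r5:54

STATUS = TAG Mul1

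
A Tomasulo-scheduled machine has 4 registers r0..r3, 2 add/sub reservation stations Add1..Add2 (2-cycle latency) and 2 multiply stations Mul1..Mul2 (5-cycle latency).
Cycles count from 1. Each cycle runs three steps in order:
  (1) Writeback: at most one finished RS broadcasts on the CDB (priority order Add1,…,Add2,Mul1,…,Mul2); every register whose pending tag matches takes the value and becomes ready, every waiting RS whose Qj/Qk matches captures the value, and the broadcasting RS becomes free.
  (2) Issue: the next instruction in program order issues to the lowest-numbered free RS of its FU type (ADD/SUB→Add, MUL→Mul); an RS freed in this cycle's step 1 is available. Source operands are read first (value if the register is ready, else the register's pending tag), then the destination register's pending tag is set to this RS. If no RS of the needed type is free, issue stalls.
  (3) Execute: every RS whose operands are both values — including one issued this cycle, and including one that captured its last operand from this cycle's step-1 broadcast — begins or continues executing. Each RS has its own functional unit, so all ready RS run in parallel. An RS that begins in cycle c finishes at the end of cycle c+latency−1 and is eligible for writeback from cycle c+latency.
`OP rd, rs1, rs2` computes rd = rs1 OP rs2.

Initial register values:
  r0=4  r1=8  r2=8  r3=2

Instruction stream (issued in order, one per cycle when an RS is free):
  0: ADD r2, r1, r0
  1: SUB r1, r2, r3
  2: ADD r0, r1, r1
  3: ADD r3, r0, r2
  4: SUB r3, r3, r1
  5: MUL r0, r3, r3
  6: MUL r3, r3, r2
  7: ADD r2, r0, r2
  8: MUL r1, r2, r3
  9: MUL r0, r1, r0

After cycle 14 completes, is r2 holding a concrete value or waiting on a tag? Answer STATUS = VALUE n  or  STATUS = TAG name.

c1: issue ADD r2<-Add1 | r0:4,r1:8,r2:Add1,r3:2
c2: issue SUB r1<-Add2 | r0:4,r1:Add2,r2:Add1,r3:2
c3: CDB Add1=12; issue ADD r0<-Add1 | r0:Add1,r1:Add2,r2:12,r3:2
c4: stall | r0:Add1,r1:Add2,r2:12,r3:2
c5: CDB Add2=10; issue ADD r3<-Add2 | r0:Add1,r1:10,r2:12,r3:Add2
c6: stall | r0:Add1,r1:10,r2:12,r3:Add2
c7: CDB Add1=20; issue SUB r3<-Add1 | r0:20,r1:10,r2:12,r3:Add1
c8: issue MUL r0<-Mul1 | r0:Mul1,r1:10,r2:12,r3:Add1
c9: CDB Add2=32; issue MUL r3<-Mul2 | r0:Mul1,r1:10,r2:12,r3:Mul2
c10: issue ADD r2<-Add2 | r0:Mul1,r1:10,r2:Add2,r3:Mul2
c11: CDB Add1=22; stall | r0:Mul1,r1:10,r2:Add2,r3:Mul2
c12: stall | r0:Mul1,r1:10,r2:Add2,r3:Mul2
c13: stall | r0:Mul1,r1:10,r2:Add2,r3:Mul2
c14: stall | r0:Mul1,r1:10,r2:Add2,r3:Mul2

STATUS = TAG Add2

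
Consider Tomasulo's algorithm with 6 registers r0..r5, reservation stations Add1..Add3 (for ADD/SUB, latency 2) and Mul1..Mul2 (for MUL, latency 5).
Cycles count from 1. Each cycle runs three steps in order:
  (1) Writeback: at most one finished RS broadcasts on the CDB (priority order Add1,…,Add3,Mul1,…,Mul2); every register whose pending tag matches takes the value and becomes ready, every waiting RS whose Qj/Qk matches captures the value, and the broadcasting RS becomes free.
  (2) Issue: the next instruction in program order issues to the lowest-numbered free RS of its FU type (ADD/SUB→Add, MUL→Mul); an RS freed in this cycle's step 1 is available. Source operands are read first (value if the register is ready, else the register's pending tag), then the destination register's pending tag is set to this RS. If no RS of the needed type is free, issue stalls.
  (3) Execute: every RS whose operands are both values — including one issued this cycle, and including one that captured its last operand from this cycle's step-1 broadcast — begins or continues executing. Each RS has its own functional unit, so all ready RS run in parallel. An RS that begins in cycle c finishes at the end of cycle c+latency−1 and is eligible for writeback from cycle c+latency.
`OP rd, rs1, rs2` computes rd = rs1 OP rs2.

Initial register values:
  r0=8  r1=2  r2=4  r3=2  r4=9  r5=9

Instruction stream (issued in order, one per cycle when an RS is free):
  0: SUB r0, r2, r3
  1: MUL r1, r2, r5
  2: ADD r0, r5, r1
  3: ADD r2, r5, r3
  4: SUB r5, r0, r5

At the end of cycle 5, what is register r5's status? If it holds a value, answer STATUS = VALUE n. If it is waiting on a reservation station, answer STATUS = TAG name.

c1: issue SUB r0<-Add1 | r0:Add1,r1:2,r2:4,r3:2,r4:9,r5:9
c2: issue MUL r1<-Mul1 | r0:Add1,r1:Mul1,r2:4,r3:2,r4:9,r5:9
c3: CDB Add1=2; issue ADD r0<-Add1 | r0:Add1,r1:Mul1,r2:4,r3:2,r4:9,r5:9
c4: issue ADD r2<-Add2 | r0:Add1,r1:Mul1,r2:Add2,r3:2,r4:9,r5:9
c5: issue SUB r5<-Add3 | r0:Add1,r1:Mul1,r2:Add2,r3:2,r4:9,r5:Add3

STATUS = TAG Add3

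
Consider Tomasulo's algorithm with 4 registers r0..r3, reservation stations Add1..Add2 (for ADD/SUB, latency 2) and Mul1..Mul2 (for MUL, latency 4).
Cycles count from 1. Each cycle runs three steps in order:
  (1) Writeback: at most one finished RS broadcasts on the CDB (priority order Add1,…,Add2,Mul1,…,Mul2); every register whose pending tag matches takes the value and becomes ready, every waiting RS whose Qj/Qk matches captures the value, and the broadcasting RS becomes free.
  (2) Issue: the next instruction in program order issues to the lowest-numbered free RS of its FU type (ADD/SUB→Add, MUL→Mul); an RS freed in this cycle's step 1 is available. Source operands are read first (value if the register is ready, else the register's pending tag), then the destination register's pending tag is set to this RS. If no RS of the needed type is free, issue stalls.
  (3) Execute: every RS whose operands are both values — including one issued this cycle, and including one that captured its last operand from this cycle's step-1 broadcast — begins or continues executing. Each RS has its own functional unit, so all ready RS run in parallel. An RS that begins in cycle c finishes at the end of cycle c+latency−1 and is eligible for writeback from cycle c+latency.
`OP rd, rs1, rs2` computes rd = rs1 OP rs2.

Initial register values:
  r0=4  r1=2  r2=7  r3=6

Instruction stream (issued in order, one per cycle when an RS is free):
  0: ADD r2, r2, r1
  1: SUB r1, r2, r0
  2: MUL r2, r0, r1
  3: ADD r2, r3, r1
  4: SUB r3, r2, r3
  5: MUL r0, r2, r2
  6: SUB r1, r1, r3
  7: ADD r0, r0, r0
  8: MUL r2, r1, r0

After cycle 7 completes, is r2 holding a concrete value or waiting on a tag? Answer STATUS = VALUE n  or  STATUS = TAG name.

  c1: issue ADD r2<-Add1  regs: r0:4,r1:2,r2:Add1,r3:6
  c2: issue SUB r1<-Add2  regs: r0:4,r1:Add2,r2:Add1,r3:6
  c3: CDB Add1=9; issue MUL r2<-Mul1  regs: r0:4,r1:Add2,r2:Mul1,r3:6
  c4: issue ADD r2<-Add1  regs: r0:4,r1:Add2,r2:Add1,r3:6
  c5: CDB Add2=5; issue SUB r3<-Add2  regs: r0:4,r1:5,r2:Add1,r3:Add2
  c6: issue MUL r0<-Mul2  regs: r0:Mul2,r1:5,r2:Add1,r3:Add2
  c7: CDB Add1=11; issue SUB r1<-Add1  regs: r0:Mul2,r1:Add1,r2:11,r3:Add2

STATUS = VALUE 11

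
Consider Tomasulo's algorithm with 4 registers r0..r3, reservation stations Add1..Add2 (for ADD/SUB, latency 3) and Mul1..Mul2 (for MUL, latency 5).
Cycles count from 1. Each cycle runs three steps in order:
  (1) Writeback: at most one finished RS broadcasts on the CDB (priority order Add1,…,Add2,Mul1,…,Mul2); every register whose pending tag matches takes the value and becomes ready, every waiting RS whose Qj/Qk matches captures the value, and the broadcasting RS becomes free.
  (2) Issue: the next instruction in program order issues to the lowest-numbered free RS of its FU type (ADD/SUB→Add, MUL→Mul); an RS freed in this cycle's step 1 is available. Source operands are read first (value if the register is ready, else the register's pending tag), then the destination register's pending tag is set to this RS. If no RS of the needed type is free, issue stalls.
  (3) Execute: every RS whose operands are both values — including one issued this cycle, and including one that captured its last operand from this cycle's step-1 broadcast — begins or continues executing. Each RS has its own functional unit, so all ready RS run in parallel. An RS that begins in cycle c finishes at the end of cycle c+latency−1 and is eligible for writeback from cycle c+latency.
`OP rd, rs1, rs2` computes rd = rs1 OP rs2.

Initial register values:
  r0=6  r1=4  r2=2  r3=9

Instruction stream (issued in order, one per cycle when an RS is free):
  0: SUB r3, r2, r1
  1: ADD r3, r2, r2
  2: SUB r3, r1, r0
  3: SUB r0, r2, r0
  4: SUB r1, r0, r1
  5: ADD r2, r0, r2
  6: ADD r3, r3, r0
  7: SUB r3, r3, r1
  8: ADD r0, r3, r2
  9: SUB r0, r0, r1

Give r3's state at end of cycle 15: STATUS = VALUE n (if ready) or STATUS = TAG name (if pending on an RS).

cycle 1: issue SUB r3<-Add1 // r0:6,r1:4,r2:2,r3:Add1
cycle 2: issue ADD r3<-Add2 // r0:6,r1:4,r2:2,r3:Add2
cycle 3: stall // r0:6,r1:4,r2:2,r3:Add2
cycle 4: CDB Add1=-2; issue SUB r3<-Add1 // r0:6,r1:4,r2:2,r3:Add1
cycle 5: CDB Add2=4; issue SUB r0<-Add2 // r0:Add2,r1:4,r2:2,r3:Add1
cycle 6: stall // r0:Add2,r1:4,r2:2,r3:Add1
cycle 7: CDB Add1=-2; issue SUB r1<-Add1 // r0:Add2,r1:Add1,r2:2,r3:-2
cycle 8: CDB Add2=-4; issue ADD r2<-Add2 // r0:-4,r1:Add1,r2:Add2,r3:-2
cycle 9: stall // r0:-4,r1:Add1,r2:Add2,r3:-2
cycle 10: stall // r0:-4,r1:Add1,r2:Add2,r3:-2
cycle 11: CDB Add1=-8; issue ADD r3<-Add1 // r0:-4,r1:-8,r2:Add2,r3:Add1
cycle 12: CDB Add2=-2; issue SUB r3<-Add2 // r0:-4,r1:-8,r2:-2,r3:Add2
cycle 13: stall // r0:-4,r1:-8,r2:-2,r3:Add2
cycle 14: CDB Add1=-6; issue ADD r0<-Add1 // r0:Add1,r1:-8,r2:-2,r3:Add2
cycle 15: stall // r0:Add1,r1:-8,r2:-2,r3:Add2

STATUS = TAG Add2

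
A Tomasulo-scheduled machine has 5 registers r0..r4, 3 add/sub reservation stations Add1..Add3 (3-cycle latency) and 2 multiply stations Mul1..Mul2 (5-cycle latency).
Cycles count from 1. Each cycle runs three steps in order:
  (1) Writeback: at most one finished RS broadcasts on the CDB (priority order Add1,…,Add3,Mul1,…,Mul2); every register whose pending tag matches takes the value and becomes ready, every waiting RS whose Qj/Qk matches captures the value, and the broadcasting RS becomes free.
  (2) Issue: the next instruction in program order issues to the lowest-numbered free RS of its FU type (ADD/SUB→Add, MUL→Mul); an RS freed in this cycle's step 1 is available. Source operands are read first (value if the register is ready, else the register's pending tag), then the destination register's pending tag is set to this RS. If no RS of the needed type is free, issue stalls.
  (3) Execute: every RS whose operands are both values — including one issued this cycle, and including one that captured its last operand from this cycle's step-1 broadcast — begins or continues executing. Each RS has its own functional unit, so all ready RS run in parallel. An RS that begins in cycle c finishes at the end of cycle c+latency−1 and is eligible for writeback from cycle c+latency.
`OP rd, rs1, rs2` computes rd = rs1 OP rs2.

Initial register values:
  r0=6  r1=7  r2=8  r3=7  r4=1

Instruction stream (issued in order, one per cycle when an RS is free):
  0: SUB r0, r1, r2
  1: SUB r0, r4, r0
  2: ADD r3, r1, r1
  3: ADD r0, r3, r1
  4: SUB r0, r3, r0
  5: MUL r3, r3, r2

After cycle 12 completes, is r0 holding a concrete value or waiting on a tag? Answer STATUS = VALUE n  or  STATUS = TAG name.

cycle 1: issue SUB r0<-Add1 // r0:Add1,r1:7,r2:8,r3:7,r4:1
cycle 2: issue SUB r0<-Add2 // r0:Add2,r1:7,r2:8,r3:7,r4:1
cycle 3: issue ADD r3<-Add3 // r0:Add2,r1:7,r2:8,r3:Add3,r4:1
cycle 4: CDB Add1=-1; issue ADD r0<-Add1 // r0:Add1,r1:7,r2:8,r3:Add3,r4:1
cycle 5: stall // r0:Add1,r1:7,r2:8,r3:Add3,r4:1
cycle 6: CDB Add3=14; issue SUB r0<-Add3 // r0:Add3,r1:7,r2:8,r3:14,r4:1
cycle 7: CDB Add2=2; issue MUL r3<-Mul1 // r0:Add3,r1:7,r2:8,r3:Mul1,r4:1
cycle 8: - // r0:Add3,r1:7,r2:8,r3:Mul1,r4:1
cycle 9: CDB Add1=21 // r0:Add3,r1:7,r2:8,r3:Mul1,r4:1
cycle 10: - // r0:Add3,r1:7,r2:8,r3:Mul1,r4:1
cycle 11: - // r0:Add3,r1:7,r2:8,r3:Mul1,r4:1
cycle 12: CDB Add3=-7 // r0:-7,r1:7,r2:8,r3:Mul1,r4:1

STATUS = VALUE -7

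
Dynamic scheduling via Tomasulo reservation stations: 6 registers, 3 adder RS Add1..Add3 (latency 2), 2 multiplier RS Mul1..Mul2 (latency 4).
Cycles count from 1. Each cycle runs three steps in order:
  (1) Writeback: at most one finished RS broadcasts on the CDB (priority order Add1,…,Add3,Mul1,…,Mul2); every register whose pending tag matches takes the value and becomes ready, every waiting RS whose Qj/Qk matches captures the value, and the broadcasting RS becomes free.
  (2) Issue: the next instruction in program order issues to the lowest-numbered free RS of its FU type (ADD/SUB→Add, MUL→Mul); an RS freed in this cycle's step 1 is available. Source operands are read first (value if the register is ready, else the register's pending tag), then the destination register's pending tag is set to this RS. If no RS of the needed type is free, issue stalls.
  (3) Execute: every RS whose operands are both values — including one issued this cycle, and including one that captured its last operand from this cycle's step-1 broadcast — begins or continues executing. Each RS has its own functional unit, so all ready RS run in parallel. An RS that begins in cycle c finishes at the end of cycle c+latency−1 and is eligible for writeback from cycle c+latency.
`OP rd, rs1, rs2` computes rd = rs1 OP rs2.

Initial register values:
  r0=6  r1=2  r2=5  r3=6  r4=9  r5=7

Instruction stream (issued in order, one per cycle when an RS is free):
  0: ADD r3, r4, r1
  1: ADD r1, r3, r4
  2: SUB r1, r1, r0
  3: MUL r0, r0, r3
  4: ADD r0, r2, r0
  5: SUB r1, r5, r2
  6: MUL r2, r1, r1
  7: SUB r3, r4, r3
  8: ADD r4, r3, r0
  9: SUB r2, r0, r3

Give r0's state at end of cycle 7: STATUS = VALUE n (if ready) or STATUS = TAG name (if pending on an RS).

cycle 1: issue ADD r3<-Add1 // r0:6,r1:2,r2:5,r3:Add1,r4:9,r5:7
cycle 2: issue ADD r1<-Add2 // r0:6,r1:Add2,r2:5,r3:Add1,r4:9,r5:7
cycle 3: CDB Add1=11; issue SUB r1<-Add1 // r0:6,r1:Add1,r2:5,r3:11,r4:9,r5:7
cycle 4: issue MUL r0<-Mul1 // r0:Mul1,r1:Add1,r2:5,r3:11,r4:9,r5:7
cycle 5: CDB Add2=20; issue ADD r0<-Add2 // r0:Add2,r1:Add1,r2:5,r3:11,r4:9,r5:7
cycle 6: issue SUB r1<-Add3 // r0:Add2,r1:Add3,r2:5,r3:11,r4:9,r5:7
cycle 7: CDB Add1=14; issue MUL r2<-Mul2 // r0:Add2,r1:Add3,r2:Mul2,r3:11,r4:9,r5:7

STATUS = TAG Add2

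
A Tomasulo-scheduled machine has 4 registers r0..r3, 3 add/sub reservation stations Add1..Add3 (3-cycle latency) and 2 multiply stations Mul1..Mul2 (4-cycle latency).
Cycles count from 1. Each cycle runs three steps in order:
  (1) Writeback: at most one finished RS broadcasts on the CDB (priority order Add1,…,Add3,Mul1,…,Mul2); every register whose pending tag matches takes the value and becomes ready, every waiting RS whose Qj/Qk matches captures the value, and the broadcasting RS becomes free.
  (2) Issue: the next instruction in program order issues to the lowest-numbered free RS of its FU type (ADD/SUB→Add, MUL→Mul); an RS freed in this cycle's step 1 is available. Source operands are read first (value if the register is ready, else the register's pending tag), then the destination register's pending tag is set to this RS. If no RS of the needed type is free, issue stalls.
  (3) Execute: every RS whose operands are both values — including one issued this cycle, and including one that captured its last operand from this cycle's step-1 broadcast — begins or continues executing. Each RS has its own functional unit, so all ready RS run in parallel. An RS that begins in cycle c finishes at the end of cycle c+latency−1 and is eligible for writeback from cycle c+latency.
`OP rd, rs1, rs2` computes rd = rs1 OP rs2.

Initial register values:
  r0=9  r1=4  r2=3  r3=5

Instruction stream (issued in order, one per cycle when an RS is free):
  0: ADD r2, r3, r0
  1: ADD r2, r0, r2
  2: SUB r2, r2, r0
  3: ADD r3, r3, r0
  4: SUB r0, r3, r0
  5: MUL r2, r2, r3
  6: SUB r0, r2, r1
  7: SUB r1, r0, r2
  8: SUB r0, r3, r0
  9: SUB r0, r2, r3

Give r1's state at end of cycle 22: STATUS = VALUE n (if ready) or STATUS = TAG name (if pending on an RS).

STATUS = VALUE -4

cycle 1: issue ADD r2<-Add1 // r0:9,r1:4,r2:Add1,r3:5
cycle 2: issue ADD r2<-Add2 // r0:9,r1:4,r2:Add2,r3:5
cycle 3: issue SUB r2<-Add3 // r0:9,r1:4,r2:Add3,r3:5
cycle 4: CDB Add1=14; issue ADD r3<-Add1 // r0:9,r1:4,r2:Add3,r3:Add1
cycle 5: stall // r0:9,r1:4,r2:Add3,r3:Add1
cycle 6: stall // r0:9,r1:4,r2:Add3,r3:Add1
cycle 7: CDB Add1=14; issue SUB r0<-Add1 // r0:Add1,r1:4,r2:Add3,r3:14
cycle 8: CDB Add2=23; issue MUL r2<-Mul1 // r0:Add1,r1:4,r2:Mul1,r3:14
cycle 9: issue SUB r0<-Add2 // r0:Add2,r1:4,r2:Mul1,r3:14
cycle 10: CDB Add1=5; issue SUB r1<-Add1 // r0:Add2,r1:Add1,r2:Mul1,r3:14
cycle 11: CDB Add3=14; issue SUB r0<-Add3 // r0:Add3,r1:Add1,r2:Mul1,r3:14
cycle 12: stall // r0:Add3,r1:Add1,r2:Mul1,r3:14
cycle 13: stall // r0:Add3,r1:Add1,r2:Mul1,r3:14
cycle 14: stall // r0:Add3,r1:Add1,r2:Mul1,r3:14
cycle 15: CDB Mul1=196; stall // r0:Add3,r1:Add1,r2:196,r3:14
cycle 16: stall // r0:Add3,r1:Add1,r2:196,r3:14
cycle 17: stall // r0:Add3,r1:Add1,r2:196,r3:14
cycle 18: CDB Add2=192; issue SUB r0<-Add2 // r0:Add2,r1:Add1,r2:196,r3:14
cycle 19: - // r0:Add2,r1:Add1,r2:196,r3:14
cycle 20: - // r0:Add2,r1:Add1,r2:196,r3:14
cycle 21: CDB Add1=-4 // r0:Add2,r1:-4,r2:196,r3:14
cycle 22: CDB Add2=182 // r0:182,r1:-4,r2:196,r3:14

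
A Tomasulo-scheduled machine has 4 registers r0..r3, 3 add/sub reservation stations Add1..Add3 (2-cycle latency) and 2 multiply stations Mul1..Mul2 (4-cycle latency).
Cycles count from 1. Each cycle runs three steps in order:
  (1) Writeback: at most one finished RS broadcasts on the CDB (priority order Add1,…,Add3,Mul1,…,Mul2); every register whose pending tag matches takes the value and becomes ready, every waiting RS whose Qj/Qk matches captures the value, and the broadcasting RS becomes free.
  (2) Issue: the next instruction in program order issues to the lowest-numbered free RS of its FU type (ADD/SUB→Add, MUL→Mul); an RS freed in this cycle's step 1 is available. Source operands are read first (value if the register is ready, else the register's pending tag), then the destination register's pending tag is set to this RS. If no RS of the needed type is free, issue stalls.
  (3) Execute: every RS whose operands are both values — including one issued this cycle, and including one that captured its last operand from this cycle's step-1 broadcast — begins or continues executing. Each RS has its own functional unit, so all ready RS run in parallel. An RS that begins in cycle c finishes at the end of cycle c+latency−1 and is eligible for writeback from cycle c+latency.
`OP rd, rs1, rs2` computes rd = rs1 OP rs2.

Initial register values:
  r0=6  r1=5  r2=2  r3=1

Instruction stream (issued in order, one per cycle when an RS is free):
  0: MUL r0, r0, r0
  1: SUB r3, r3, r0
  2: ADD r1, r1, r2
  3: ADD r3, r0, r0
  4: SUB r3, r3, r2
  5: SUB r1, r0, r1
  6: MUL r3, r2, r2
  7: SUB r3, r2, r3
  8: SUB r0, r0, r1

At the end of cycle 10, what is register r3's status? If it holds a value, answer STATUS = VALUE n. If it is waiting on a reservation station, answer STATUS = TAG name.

  c1: issue MUL r0<-Mul1  regs: r0:Mul1,r1:5,r2:2,r3:1
  c2: issue SUB r3<-Add1  regs: r0:Mul1,r1:5,r2:2,r3:Add1
  c3: issue ADD r1<-Add2  regs: r0:Mul1,r1:Add2,r2:2,r3:Add1
  c4: issue ADD r3<-Add3  regs: r0:Mul1,r1:Add2,r2:2,r3:Add3
  c5: CDB Add2=7; issue SUB r3<-Add2  regs: r0:Mul1,r1:7,r2:2,r3:Add2
  c6: CDB Mul1=36; stall  regs: r0:36,r1:7,r2:2,r3:Add2
  c7: stall  regs: r0:36,r1:7,r2:2,r3:Add2
  c8: CDB Add1=-35; issue SUB r1<-Add1  regs: r0:36,r1:Add1,r2:2,r3:Add2
  c9: CDB Add3=72; issue MUL r3<-Mul1  regs: r0:36,r1:Add1,r2:2,r3:Mul1
  c10: CDB Add1=29; issue SUB r3<-Add1  regs: r0:36,r1:29,r2:2,r3:Add1

STATUS = TAG Add1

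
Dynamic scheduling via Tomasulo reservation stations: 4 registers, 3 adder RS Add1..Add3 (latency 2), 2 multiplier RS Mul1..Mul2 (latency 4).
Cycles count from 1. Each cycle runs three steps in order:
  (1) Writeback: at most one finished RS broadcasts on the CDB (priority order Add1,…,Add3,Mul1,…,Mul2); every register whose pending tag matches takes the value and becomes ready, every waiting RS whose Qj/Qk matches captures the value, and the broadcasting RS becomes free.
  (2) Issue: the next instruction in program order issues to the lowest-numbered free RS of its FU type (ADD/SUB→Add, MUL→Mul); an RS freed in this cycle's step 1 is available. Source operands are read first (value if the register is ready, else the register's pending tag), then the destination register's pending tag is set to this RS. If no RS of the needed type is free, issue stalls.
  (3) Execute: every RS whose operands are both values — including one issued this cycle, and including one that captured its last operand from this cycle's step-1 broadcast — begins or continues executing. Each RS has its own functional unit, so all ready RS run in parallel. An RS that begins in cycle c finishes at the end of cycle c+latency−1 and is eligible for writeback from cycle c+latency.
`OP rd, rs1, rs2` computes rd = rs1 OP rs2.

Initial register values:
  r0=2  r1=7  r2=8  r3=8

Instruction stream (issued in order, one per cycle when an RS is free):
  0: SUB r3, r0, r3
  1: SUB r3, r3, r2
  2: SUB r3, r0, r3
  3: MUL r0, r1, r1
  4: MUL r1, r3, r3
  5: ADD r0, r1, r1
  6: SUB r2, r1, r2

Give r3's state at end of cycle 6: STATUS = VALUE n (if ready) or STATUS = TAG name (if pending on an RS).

STATUS = TAG Add1

c1: issue SUB r3<-Add1 | r0:2,r1:7,r2:8,r3:Add1
c2: issue SUB r3<-Add2 | r0:2,r1:7,r2:8,r3:Add2
c3: CDB Add1=-6; issue SUB r3<-Add1 | r0:2,r1:7,r2:8,r3:Add1
c4: issue MUL r0<-Mul1 | r0:Mul1,r1:7,r2:8,r3:Add1
c5: CDB Add2=-14; issue MUL r1<-Mul2 | r0:Mul1,r1:Mul2,r2:8,r3:Add1
c6: issue ADD r0<-Add2 | r0:Add2,r1:Mul2,r2:8,r3:Add1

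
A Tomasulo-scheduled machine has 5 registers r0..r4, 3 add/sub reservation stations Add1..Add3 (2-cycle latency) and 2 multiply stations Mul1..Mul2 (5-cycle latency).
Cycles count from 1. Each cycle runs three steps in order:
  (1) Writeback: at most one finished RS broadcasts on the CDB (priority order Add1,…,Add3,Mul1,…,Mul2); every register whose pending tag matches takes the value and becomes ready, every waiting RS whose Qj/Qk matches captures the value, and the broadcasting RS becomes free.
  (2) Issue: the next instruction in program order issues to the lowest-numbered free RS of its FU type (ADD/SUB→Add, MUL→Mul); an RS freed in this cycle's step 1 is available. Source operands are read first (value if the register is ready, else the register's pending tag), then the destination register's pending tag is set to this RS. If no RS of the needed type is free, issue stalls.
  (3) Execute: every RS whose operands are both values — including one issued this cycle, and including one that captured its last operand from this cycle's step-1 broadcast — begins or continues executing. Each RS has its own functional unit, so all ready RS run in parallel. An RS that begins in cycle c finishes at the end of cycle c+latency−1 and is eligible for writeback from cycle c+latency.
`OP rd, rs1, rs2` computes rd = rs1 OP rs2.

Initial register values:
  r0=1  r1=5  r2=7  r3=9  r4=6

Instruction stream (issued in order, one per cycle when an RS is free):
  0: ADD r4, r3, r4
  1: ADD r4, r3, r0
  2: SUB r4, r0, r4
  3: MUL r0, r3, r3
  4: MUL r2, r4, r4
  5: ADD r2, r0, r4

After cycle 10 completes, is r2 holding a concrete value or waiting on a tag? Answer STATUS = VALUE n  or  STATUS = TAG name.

STATUS = TAG Add1

cycle 1: issue ADD r4<-Add1 // r0:1,r1:5,r2:7,r3:9,r4:Add1
cycle 2: issue ADD r4<-Add2 // r0:1,r1:5,r2:7,r3:9,r4:Add2
cycle 3: CDB Add1=15; issue SUB r4<-Add1 // r0:1,r1:5,r2:7,r3:9,r4:Add1
cycle 4: CDB Add2=10; issue MUL r0<-Mul1 // r0:Mul1,r1:5,r2:7,r3:9,r4:Add1
cycle 5: issue MUL r2<-Mul2 // r0:Mul1,r1:5,r2:Mul2,r3:9,r4:Add1
cycle 6: CDB Add1=-9; issue ADD r2<-Add1 // r0:Mul1,r1:5,r2:Add1,r3:9,r4:-9
cycle 7: - // r0:Mul1,r1:5,r2:Add1,r3:9,r4:-9
cycle 8: - // r0:Mul1,r1:5,r2:Add1,r3:9,r4:-9
cycle 9: CDB Mul1=81 // r0:81,r1:5,r2:Add1,r3:9,r4:-9
cycle 10: - // r0:81,r1:5,r2:Add1,r3:9,r4:-9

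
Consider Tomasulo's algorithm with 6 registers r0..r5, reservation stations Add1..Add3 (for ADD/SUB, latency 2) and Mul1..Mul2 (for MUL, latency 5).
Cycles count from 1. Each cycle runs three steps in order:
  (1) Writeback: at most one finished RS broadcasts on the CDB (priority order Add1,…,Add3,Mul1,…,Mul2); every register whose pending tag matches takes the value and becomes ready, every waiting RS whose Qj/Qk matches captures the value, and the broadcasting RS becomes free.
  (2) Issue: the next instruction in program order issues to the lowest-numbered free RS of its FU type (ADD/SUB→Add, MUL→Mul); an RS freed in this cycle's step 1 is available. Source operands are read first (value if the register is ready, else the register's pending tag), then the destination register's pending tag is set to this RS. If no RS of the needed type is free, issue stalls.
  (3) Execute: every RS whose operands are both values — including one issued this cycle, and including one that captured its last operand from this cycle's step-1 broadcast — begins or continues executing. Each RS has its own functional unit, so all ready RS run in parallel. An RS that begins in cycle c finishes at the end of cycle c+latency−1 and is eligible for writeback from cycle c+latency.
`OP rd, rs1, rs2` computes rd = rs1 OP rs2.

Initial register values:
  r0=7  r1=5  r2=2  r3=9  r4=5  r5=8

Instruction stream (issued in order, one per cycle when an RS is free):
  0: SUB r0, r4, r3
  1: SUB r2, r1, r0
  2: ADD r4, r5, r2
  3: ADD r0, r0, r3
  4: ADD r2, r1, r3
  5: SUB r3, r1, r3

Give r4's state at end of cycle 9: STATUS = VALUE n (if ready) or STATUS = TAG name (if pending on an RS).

STATUS = VALUE 17

  c1: issue SUB r0<-Add1  regs: r0:Add1,r1:5,r2:2,r3:9,r4:5,r5:8
  c2: issue SUB r2<-Add2  regs: r0:Add1,r1:5,r2:Add2,r3:9,r4:5,r5:8
  c3: CDB Add1=-4; issue ADD r4<-Add1  regs: r0:-4,r1:5,r2:Add2,r3:9,r4:Add1,r5:8
  c4: issue ADD r0<-Add3  regs: r0:Add3,r1:5,r2:Add2,r3:9,r4:Add1,r5:8
  c5: CDB Add2=9; issue ADD r2<-Add2  regs: r0:Add3,r1:5,r2:Add2,r3:9,r4:Add1,r5:8
  c6: CDB Add3=5; issue SUB r3<-Add3  regs: r0:5,r1:5,r2:Add2,r3:Add3,r4:Add1,r5:8
  c7: CDB Add1=17  regs: r0:5,r1:5,r2:Add2,r3:Add3,r4:17,r5:8
  c8: CDB Add2=14  regs: r0:5,r1:5,r2:14,r3:Add3,r4:17,r5:8
  c9: CDB Add3=-4  regs: r0:5,r1:5,r2:14,r3:-4,r4:17,r5:8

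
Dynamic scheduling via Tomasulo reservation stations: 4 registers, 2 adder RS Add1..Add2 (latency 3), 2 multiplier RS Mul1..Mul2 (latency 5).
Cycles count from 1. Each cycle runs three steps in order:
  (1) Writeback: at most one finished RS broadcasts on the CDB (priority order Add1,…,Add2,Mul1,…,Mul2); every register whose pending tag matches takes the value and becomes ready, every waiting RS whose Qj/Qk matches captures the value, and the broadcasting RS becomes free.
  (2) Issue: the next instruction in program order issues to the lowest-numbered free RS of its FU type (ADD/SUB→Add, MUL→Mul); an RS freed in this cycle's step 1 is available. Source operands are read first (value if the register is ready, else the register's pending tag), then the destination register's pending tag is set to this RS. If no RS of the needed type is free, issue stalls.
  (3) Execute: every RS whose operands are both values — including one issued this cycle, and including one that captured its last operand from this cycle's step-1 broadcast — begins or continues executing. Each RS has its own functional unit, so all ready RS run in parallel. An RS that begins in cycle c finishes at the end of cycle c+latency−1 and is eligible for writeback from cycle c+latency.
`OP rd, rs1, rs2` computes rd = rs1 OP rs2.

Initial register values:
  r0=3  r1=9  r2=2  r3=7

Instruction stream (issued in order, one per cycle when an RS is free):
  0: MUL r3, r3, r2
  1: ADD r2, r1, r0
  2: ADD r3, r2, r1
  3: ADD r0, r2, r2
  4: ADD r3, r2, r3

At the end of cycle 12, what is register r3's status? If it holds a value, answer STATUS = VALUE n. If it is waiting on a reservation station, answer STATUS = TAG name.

STATUS = VALUE 33

cycle 1: issue MUL r3<-Mul1 // r0:3,r1:9,r2:2,r3:Mul1
cycle 2: issue ADD r2<-Add1 // r0:3,r1:9,r2:Add1,r3:Mul1
cycle 3: issue ADD r3<-Add2 // r0:3,r1:9,r2:Add1,r3:Add2
cycle 4: stall // r0:3,r1:9,r2:Add1,r3:Add2
cycle 5: CDB Add1=12; issue ADD r0<-Add1 // r0:Add1,r1:9,r2:12,r3:Add2
cycle 6: CDB Mul1=14; stall // r0:Add1,r1:9,r2:12,r3:Add2
cycle 7: stall // r0:Add1,r1:9,r2:12,r3:Add2
cycle 8: CDB Add1=24; issue ADD r3<-Add1 // r0:24,r1:9,r2:12,r3:Add1
cycle 9: CDB Add2=21 // r0:24,r1:9,r2:12,r3:Add1
cycle 10: - // r0:24,r1:9,r2:12,r3:Add1
cycle 11: - // r0:24,r1:9,r2:12,r3:Add1
cycle 12: CDB Add1=33 // r0:24,r1:9,r2:12,r3:33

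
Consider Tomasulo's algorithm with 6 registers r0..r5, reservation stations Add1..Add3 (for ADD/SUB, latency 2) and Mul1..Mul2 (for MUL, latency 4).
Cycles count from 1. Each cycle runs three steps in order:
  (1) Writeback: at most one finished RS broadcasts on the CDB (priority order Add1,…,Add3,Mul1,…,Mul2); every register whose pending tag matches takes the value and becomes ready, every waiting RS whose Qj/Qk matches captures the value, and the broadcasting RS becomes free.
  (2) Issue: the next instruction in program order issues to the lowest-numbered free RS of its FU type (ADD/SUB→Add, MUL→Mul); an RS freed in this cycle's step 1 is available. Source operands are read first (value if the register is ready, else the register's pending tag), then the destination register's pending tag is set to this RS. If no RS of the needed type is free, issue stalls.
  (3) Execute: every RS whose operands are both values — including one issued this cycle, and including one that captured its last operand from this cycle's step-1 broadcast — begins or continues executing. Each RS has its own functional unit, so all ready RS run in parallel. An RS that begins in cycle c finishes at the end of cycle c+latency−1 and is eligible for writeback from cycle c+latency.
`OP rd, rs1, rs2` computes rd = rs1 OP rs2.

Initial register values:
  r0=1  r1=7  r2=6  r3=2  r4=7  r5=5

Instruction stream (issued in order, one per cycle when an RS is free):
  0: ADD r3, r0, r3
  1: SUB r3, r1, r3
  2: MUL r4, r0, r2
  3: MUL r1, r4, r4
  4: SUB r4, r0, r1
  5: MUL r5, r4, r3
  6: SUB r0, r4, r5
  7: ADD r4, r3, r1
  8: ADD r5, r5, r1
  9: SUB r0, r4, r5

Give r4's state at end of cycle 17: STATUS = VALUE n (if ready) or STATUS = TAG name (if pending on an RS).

c1: issue ADD r3<-Add1 | r0:1,r1:7,r2:6,r3:Add1,r4:7,r5:5
c2: issue SUB r3<-Add2 | r0:1,r1:7,r2:6,r3:Add2,r4:7,r5:5
c3: CDB Add1=3; issue MUL r4<-Mul1 | r0:1,r1:7,r2:6,r3:Add2,r4:Mul1,r5:5
c4: issue MUL r1<-Mul2 | r0:1,r1:Mul2,r2:6,r3:Add2,r4:Mul1,r5:5
c5: CDB Add2=4; issue SUB r4<-Add1 | r0:1,r1:Mul2,r2:6,r3:4,r4:Add1,r5:5
c6: stall | r0:1,r1:Mul2,r2:6,r3:4,r4:Add1,r5:5
c7: CDB Mul1=6; issue MUL r5<-Mul1 | r0:1,r1:Mul2,r2:6,r3:4,r4:Add1,r5:Mul1
c8: issue SUB r0<-Add2 | r0:Add2,r1:Mul2,r2:6,r3:4,r4:Add1,r5:Mul1
c9: issue ADD r4<-Add3 | r0:Add2,r1:Mul2,r2:6,r3:4,r4:Add3,r5:Mul1
c10: stall | r0:Add2,r1:Mul2,r2:6,r3:4,r4:Add3,r5:Mul1
c11: CDB Mul2=36; stall | r0:Add2,r1:36,r2:6,r3:4,r4:Add3,r5:Mul1
c12: stall | r0:Add2,r1:36,r2:6,r3:4,r4:Add3,r5:Mul1
c13: CDB Add1=-35; issue ADD r5<-Add1 | r0:Add2,r1:36,r2:6,r3:4,r4:Add3,r5:Add1
c14: CDB Add3=40; issue SUB r0<-Add3 | r0:Add3,r1:36,r2:6,r3:4,r4:40,r5:Add1
c15: - | r0:Add3,r1:36,r2:6,r3:4,r4:40,r5:Add1
c16: - | r0:Add3,r1:36,r2:6,r3:4,r4:40,r5:Add1
c17: CDB Mul1=-140 | r0:Add3,r1:36,r2:6,r3:4,r4:40,r5:Add1

STATUS = VALUE 40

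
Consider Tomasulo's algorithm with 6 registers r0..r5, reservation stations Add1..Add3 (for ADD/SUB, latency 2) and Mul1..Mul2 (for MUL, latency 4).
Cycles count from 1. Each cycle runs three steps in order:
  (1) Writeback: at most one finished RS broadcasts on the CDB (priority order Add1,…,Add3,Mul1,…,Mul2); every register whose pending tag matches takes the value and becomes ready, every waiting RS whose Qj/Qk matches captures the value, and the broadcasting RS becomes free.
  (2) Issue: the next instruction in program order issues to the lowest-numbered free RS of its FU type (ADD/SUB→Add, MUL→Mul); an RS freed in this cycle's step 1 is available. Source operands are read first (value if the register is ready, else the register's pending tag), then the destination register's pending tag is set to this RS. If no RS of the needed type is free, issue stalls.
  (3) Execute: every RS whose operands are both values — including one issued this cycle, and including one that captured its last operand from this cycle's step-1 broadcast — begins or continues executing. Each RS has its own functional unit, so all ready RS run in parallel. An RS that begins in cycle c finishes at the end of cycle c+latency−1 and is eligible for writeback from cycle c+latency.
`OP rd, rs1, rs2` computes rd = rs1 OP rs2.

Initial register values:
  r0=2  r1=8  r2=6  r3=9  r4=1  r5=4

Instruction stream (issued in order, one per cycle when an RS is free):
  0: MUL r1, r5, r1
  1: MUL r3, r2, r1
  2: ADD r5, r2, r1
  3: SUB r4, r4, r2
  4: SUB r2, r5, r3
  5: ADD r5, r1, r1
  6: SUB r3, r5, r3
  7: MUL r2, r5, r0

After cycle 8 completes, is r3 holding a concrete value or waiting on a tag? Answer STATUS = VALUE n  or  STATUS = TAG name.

STATUS = TAG Add1

c1: issue MUL r1<-Mul1 | r0:2,r1:Mul1,r2:6,r3:9,r4:1,r5:4
c2: issue MUL r3<-Mul2 | r0:2,r1:Mul1,r2:6,r3:Mul2,r4:1,r5:4
c3: issue ADD r5<-Add1 | r0:2,r1:Mul1,r2:6,r3:Mul2,r4:1,r5:Add1
c4: issue SUB r4<-Add2 | r0:2,r1:Mul1,r2:6,r3:Mul2,r4:Add2,r5:Add1
c5: CDB Mul1=32; issue SUB r2<-Add3 | r0:2,r1:32,r2:Add3,r3:Mul2,r4:Add2,r5:Add1
c6: CDB Add2=-5; issue ADD r5<-Add2 | r0:2,r1:32,r2:Add3,r3:Mul2,r4:-5,r5:Add2
c7: CDB Add1=38; issue SUB r3<-Add1 | r0:2,r1:32,r2:Add3,r3:Add1,r4:-5,r5:Add2
c8: CDB Add2=64; issue MUL r2<-Mul1 | r0:2,r1:32,r2:Mul1,r3:Add1,r4:-5,r5:64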